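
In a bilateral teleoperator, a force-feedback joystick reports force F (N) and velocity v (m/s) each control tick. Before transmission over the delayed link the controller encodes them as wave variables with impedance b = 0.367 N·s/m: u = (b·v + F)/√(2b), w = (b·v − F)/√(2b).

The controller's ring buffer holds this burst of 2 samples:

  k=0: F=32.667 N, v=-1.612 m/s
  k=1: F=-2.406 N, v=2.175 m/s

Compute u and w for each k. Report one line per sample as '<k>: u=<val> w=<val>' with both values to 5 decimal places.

0: u=37.43898 w=-38.82004
1: u=-1.87662 w=3.74003

k=0: b·v=0.367×(-1.612)=-0.59160; √(2b)=0.85674; u=(-0.59160+32.667)/0.85674=37.43898, w=(-0.59160−32.667)/0.85674=-38.82004
k=1: b·v=0.367×2.175=0.79822; √(2b)=0.85674; u=(0.79822+(-2.406))/0.85674=-1.87662, w=(0.79822−(-2.406))/0.85674=3.74003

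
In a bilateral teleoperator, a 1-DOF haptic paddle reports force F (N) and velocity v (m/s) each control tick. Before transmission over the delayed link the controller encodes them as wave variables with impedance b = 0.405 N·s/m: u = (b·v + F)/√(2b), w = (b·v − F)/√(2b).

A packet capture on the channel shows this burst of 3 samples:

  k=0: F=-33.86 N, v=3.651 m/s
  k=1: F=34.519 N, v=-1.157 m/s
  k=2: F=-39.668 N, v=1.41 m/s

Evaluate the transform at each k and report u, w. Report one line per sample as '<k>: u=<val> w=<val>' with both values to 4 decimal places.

0: u=-35.9793 w=39.2652
1: u=37.8338 w=-38.8751
2: u=-43.4411 w=44.7101

k=0: b·v=0.405×3.651=1.4787; √(2b)=0.9000; u=(1.4787+(-33.86))/0.9000=-35.9793, w=(1.4787−(-33.86))/0.9000=39.2652
k=1: b·v=0.405×(-1.157)=-0.4686; √(2b)=0.9000; u=(-0.4686+34.519)/0.9000=37.8338, w=(-0.4686−34.519)/0.9000=-38.8751
k=2: b·v=0.405×1.41=0.5711; √(2b)=0.9000; u=(0.5711+(-39.668))/0.9000=-43.4411, w=(0.5711−(-39.668))/0.9000=44.7101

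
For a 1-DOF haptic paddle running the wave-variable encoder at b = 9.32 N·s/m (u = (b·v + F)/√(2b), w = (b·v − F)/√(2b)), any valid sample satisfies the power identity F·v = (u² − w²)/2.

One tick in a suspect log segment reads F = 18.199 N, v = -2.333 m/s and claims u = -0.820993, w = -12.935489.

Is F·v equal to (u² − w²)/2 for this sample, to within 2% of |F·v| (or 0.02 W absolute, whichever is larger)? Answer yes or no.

no

F·v = 18.199×(-2.333) = -42.458267 W.
(u² − w²)/2 = (0.674030 − 167.326876)/2 = -83.326423 W.
|Δ| = 40.868156;  2% of max(1, |F·v|) = 0.849165.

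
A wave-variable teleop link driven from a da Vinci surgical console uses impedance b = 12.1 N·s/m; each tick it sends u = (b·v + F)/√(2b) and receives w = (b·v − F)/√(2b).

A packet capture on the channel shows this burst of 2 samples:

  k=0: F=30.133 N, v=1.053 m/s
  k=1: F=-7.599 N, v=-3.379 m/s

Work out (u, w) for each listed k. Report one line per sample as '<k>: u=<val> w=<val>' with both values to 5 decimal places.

0: u=8.71544 w=-3.53537
1: u=-9.85596 w=-6.76652

k=0: b·v=12.1×1.053=12.74130; √(2b)=4.91935; u=(12.74130+30.133)/4.91935=8.71544, w=(12.74130−30.133)/4.91935=-3.53537
k=1: b·v=12.1×(-3.379)=-40.88590; √(2b)=4.91935; u=(-40.88590+(-7.599))/4.91935=-9.85596, w=(-40.88590−(-7.599))/4.91935=-6.76652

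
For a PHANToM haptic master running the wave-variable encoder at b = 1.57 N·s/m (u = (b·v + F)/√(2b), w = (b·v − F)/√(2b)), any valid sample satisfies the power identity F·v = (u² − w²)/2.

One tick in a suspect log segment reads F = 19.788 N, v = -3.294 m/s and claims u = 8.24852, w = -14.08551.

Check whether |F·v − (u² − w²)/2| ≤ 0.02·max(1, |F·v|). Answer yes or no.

yes

F·v = 19.788×(-3.294) = -65.1817 W.
(u² − w²)/2 = (68.0381 − 198.4016)/2 = -65.1818 W.
|Δ| = 0.0001;  2% of max(1, |F·v|) = 1.3036.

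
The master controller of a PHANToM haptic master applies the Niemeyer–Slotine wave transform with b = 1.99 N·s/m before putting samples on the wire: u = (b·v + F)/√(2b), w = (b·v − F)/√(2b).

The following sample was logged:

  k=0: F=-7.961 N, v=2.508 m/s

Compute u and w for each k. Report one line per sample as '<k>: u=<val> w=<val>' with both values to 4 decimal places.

k=0: b·v=1.99×2.508=4.9909; √(2b)=1.9950; u=(4.9909+(-7.961))/1.9950=-1.4888, w=(4.9909−(-7.961))/1.9950=6.4922

0: u=-1.4888 w=6.4922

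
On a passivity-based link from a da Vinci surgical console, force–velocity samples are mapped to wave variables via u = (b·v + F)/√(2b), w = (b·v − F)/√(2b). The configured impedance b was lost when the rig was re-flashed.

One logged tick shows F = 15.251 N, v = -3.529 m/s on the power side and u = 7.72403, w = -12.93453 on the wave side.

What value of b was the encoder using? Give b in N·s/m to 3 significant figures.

b = 1.09 N·s/m

u + w = -5.2105;  u + w = √(2b)·v, so √(2b) = -5.2105/(-3.529) = 1.4765.
b = (√(2b))²/2 = 2.1800/2 = 1.0900.
(Check via u − w = 2F/√(2b): u − w = 20.6586, 2F/√(2b) = 20.6586.)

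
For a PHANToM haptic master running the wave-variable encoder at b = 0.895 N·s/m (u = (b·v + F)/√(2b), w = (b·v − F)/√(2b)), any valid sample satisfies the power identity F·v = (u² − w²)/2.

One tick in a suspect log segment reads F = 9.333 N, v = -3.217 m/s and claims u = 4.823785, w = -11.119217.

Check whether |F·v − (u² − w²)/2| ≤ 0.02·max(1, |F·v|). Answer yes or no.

F·v = 9.333×(-3.217) = -30.024261 W.
(u² − w²)/2 = (23.268902 − 123.636987)/2 = -50.184042 W.
|Δ| = 20.159781;  2% of max(1, |F·v|) = 0.600485.

no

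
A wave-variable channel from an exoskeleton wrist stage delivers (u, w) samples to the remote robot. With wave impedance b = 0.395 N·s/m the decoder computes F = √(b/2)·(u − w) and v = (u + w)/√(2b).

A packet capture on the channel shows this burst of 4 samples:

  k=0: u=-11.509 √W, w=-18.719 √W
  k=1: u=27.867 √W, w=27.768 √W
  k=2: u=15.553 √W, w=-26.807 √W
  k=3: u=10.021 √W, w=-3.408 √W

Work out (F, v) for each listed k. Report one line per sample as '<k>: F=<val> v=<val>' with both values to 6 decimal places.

0: F=3.204194 v=-34.009157
1: F=0.043997 v=62.594265
2: F=18.825196 v=-12.661739
3: F=5.967978 v=7.440206

k=0: u−w=7.210000, u+w=-30.228000; √(b/2)=0.444410, √(2b)=0.888819; F=0.444410×7.21=3.204194, v=-30.228000/0.888819=-34.009157
k=1: u−w=0.099000, u+w=55.635000; √(b/2)=0.444410, √(2b)=0.888819; F=0.444410×0.099=0.043997, v=55.635000/0.888819=62.594265
k=2: u−w=42.360000, u+w=-11.254000; √(b/2)=0.444410, √(2b)=0.888819; F=0.444410×42.36=18.825196, v=-11.254000/0.888819=-12.661739
k=3: u−w=13.429000, u+w=6.613000; √(b/2)=0.444410, √(2b)=0.888819; F=0.444410×13.429=5.967978, v=6.613000/0.888819=7.440206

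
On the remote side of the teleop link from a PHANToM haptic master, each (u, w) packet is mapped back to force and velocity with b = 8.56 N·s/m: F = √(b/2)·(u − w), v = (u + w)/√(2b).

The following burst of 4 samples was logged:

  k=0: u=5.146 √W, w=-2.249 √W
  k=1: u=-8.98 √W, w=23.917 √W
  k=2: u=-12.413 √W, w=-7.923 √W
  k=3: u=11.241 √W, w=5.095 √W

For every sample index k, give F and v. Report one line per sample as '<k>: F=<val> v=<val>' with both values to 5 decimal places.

0: F=15.29889 v=0.70016
1: F=-68.05784 v=3.61004
2: F=-9.28898 v=-4.91489
3: F=12.71494 v=3.94815

k=0: u−w=7.39500, u+w=2.89700; √(b/2)=2.06882, √(2b)=4.13763; F=2.06882×7.395=15.29889, v=2.89700/4.13763=0.70016
k=1: u−w=-32.89700, u+w=14.93700; √(b/2)=2.06882, √(2b)=4.13763; F=2.06882×(-32.897)=-68.05784, v=14.93700/4.13763=3.61004
k=2: u−w=-4.49000, u+w=-20.33600; √(b/2)=2.06882, √(2b)=4.13763; F=2.06882×(-4.49)=-9.28898, v=-20.33600/4.13763=-4.91489
k=3: u−w=6.14600, u+w=16.33600; √(b/2)=2.06882, √(2b)=4.13763; F=2.06882×6.146=12.71494, v=16.33600/4.13763=3.94815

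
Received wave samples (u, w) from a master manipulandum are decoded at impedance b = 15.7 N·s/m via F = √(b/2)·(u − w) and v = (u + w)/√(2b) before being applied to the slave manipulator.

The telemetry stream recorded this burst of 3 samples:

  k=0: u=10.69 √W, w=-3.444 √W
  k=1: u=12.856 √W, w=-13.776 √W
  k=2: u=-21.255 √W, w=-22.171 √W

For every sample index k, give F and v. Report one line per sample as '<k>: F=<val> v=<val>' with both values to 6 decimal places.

k=0: u−w=14.134000, u+w=7.246000; √(b/2)=2.801785, √(2b)=5.603570; F=2.801785×14.134=39.600431, v=7.246000/5.603570=1.293104
k=1: u−w=26.632000, u+w=-0.920000; √(b/2)=2.801785, √(2b)=5.603570; F=2.801785×26.632=74.617142, v=-0.920000/5.603570=-0.164181
k=2: u−w=0.916000, u+w=-43.426000; √(b/2)=2.801785, √(2b)=5.603570; F=2.801785×0.916=2.566435, v=-43.426000/5.603570=-7.749702

0: F=39.600431 v=1.293104
1: F=74.617142 v=-0.164181
2: F=2.566435 v=-7.749702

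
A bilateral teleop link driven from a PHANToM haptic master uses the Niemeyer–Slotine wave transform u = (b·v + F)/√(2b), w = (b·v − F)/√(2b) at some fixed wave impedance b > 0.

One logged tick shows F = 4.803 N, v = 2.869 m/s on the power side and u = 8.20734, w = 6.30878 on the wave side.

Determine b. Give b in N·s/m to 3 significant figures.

u + w = 14.5161;  u + w = √(2b)·v, so √(2b) = 14.5161/2.869 = 5.0596.
b = (√(2b))²/2 = 25.6000/2 = 12.8000.
(Check via u − w = 2F/√(2b): u − w = 1.8986, 2F/√(2b) = 1.8986.)

b = 12.8 N·s/m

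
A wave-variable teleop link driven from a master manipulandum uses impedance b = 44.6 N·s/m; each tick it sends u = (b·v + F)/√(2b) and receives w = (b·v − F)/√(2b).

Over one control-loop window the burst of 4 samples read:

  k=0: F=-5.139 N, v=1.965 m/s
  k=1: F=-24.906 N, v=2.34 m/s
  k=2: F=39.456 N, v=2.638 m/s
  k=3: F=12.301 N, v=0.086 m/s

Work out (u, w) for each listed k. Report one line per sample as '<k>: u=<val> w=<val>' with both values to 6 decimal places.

0: u=8.735173 w=9.823417
1: u=8.413084 w=13.687222
2: u=16.635031 w=8.279758
3: u=1.708558 w=-0.896324

k=0: b·v=44.6×1.965=87.639000; √(2b)=9.444575; u=(87.639000+(-5.139))/9.444575=8.735173, w=(87.639000−(-5.139))/9.444575=9.823417
k=1: b·v=44.6×2.34=104.364000; √(2b)=9.444575; u=(104.364000+(-24.906))/9.444575=8.413084, w=(104.364000−(-24.906))/9.444575=13.687222
k=2: b·v=44.6×2.638=117.654800; √(2b)=9.444575; u=(117.654800+39.456)/9.444575=16.635031, w=(117.654800−39.456)/9.444575=8.279758
k=3: b·v=44.6×0.086=3.835600; √(2b)=9.444575; u=(3.835600+12.301)/9.444575=1.708558, w=(3.835600−12.301)/9.444575=-0.896324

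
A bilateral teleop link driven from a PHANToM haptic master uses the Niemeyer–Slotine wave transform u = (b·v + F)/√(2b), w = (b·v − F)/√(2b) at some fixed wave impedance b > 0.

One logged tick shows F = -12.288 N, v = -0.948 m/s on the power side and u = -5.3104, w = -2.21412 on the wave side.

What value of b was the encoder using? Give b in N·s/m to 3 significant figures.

b = 31.5 N·s/m

u + w = -7.5245;  u + w = √(2b)·v, so √(2b) = -7.5245/(-0.948) = 7.9373.
b = (√(2b))²/2 = 63.0001/2 = 31.5000.
(Check via u − w = 2F/√(2b): u − w = -3.0963, 2F/√(2b) = -3.0963.)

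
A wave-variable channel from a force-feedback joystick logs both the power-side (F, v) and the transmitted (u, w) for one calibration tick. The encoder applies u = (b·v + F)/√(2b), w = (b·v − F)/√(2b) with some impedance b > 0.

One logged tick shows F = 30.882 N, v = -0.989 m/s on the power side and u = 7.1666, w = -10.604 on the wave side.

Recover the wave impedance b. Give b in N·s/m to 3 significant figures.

b = 6.04 N·s/m

u + w = -3.4374;  u + w = √(2b)·v, so √(2b) = -3.4374/(-0.989) = 3.4756.
b = (√(2b))²/2 = 12.0800/2 = 6.0400.
(Check via u − w = 2F/√(2b): u − w = 17.7706, 2F/√(2b) = 17.7706.)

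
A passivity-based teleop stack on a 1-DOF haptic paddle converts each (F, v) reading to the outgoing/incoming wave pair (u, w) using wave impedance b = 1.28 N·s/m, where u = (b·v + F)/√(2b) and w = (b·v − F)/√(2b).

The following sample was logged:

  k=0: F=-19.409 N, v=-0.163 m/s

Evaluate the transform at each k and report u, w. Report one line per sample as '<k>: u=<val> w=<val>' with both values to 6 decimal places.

k=0: b·v=1.28×(-0.163)=-0.208640; √(2b)=1.600000; u=(-0.208640+(-19.409))/1.600000=-12.261025, w=(-0.208640−(-19.409))/1.600000=12.000225

0: u=-12.261025 w=12.000225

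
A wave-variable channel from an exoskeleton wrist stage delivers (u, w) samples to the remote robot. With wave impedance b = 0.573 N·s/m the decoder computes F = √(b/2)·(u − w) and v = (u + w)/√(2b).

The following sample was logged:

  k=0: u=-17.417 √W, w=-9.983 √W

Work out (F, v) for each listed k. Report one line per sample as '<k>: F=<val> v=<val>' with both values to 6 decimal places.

0: F=-3.979100 v=-25.595184

k=0: u−w=-7.434000, u+w=-27.400000; √(b/2)=0.535257, √(2b)=1.070514; F=0.535257×(-7.434)=-3.979100, v=-27.400000/1.070514=-25.595184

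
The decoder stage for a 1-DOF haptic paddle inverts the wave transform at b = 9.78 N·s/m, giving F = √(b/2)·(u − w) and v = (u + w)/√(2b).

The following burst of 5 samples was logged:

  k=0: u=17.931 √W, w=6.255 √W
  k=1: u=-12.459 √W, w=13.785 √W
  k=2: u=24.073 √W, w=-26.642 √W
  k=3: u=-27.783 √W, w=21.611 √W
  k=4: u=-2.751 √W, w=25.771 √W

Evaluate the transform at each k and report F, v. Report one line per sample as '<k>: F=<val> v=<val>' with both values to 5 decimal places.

k=0: u−w=11.67600, u+w=24.18600; √(b/2)=2.21133, √(2b)=4.42267; F=2.21133×11.676=25.81954, v=24.18600/4.42267=5.46864
k=1: u−w=-26.24400, u+w=1.32600; √(b/2)=2.21133, √(2b)=4.42267; F=2.21133×(-26.244)=-58.03426, v=1.32600/4.42267=0.29982
k=2: u−w=50.71500, u+w=-2.56900; √(b/2)=2.21133, √(2b)=4.42267; F=2.21133×50.715=112.14783, v=-2.56900/4.42267=-0.58087
k=3: u−w=-49.39400, u+w=-6.17200; √(b/2)=2.21133, √(2b)=4.42267; F=2.21133×(-49.394)=-109.22665, v=-6.17200/4.42267=-1.39554
k=4: u−w=-28.52200, u+w=23.02000; √(b/2)=2.21133, √(2b)=4.42267; F=2.21133×(-28.522)=-63.07168, v=23.02000/4.42267=5.20500

0: F=25.81954 v=5.46864
1: F=-58.03426 v=0.29982
2: F=112.14783 v=-0.58087
3: F=-109.22665 v=-1.39554
4: F=-63.07168 v=5.20500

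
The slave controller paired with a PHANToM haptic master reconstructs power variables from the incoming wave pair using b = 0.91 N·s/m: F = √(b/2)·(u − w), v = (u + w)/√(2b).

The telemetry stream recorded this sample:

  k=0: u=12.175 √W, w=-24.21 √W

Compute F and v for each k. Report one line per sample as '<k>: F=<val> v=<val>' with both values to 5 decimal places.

0: F=24.54302 v=-8.92094

k=0: u−w=36.38500, u+w=-12.03500; √(b/2)=0.67454, √(2b)=1.34907; F=0.67454×36.385=24.54302, v=-12.03500/1.34907=-8.92094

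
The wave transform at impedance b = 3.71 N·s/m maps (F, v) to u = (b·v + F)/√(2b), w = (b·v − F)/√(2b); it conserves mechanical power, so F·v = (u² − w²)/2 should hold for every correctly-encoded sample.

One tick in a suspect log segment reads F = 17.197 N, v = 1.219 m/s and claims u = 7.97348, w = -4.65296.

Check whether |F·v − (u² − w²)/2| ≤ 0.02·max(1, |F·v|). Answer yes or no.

yes

F·v = 17.197×1.219 = 20.96314 W.
(u² − w²)/2 = (63.57638 − 21.65004)/2 = 20.96317 W.
|Δ| = 0.00003;  2% of max(1, |F·v|) = 0.41926.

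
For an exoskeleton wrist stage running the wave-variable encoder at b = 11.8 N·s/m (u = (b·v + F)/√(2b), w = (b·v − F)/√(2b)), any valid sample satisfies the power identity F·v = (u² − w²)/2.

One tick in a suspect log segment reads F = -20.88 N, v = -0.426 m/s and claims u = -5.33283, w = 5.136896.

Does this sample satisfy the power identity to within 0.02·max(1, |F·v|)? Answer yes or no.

no

F·v = (-20.88)×(-0.426) = 8.894880 W.
(u² − w²)/2 = (28.439076 − 26.387701)/2 = 1.025688 W.
|Δ| = 7.869192;  2% of max(1, |F·v|) = 0.177898.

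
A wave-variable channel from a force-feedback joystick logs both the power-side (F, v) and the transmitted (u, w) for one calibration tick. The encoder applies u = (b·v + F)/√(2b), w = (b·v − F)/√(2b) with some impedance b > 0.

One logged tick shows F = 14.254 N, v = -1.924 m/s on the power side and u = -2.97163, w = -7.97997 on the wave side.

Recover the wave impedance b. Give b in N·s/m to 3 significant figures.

b = 16.2 N·s/m

u + w = -10.9516;  u + w = √(2b)·v, so √(2b) = -10.9516/(-1.924) = 5.6921.
b = (√(2b))²/2 = 32.4000/2 = 16.2000.
(Check via u − w = 2F/√(2b): u − w = 5.0083, 2F/√(2b) = 5.0083.)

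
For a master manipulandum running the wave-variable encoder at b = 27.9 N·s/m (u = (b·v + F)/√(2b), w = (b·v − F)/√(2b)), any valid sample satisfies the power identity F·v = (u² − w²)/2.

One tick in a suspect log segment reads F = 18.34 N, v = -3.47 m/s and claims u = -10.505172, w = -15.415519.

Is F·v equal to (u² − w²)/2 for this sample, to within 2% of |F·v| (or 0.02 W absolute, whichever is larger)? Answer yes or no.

F·v = 18.34×(-3.47) = -63.639800 W.
(u² − w²)/2 = (110.358639 − 237.638226)/2 = -63.639794 W.
|Δ| = 0.000006;  2% of max(1, |F·v|) = 1.272796.

yes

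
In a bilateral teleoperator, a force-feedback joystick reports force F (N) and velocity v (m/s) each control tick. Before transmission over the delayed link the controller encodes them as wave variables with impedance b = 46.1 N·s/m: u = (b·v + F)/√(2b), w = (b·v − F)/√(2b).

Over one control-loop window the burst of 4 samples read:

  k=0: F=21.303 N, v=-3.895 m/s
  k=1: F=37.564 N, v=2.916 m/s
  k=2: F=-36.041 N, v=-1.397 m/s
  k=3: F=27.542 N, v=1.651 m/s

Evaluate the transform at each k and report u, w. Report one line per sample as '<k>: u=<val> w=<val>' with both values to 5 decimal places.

k=0: b·v=46.1×(-3.895)=-179.55950; √(2b)=9.60208; u=(-179.55950+21.303)/9.60208=-16.48148, w=(-179.55950−21.303)/9.60208=-20.91864
k=1: b·v=46.1×2.916=134.42760; √(2b)=9.60208; u=(134.42760+37.564)/9.60208=17.91190, w=(134.42760−37.564)/9.60208=10.08777
k=2: b·v=46.1×(-1.397)=-64.40170; √(2b)=9.60208; u=(-64.40170+(-36.041))/9.60208=-10.46051, w=(-64.40170−(-36.041))/9.60208=-2.95360
k=3: b·v=46.1×1.651=76.11110; √(2b)=9.60208; u=(76.11110+27.542)/9.60208=10.79486, w=(76.11110−27.542)/9.60208=5.05818

0: u=-16.48148 w=-20.91864
1: u=17.91190 w=10.08777
2: u=-10.46051 w=-2.95360
3: u=10.79486 w=5.05818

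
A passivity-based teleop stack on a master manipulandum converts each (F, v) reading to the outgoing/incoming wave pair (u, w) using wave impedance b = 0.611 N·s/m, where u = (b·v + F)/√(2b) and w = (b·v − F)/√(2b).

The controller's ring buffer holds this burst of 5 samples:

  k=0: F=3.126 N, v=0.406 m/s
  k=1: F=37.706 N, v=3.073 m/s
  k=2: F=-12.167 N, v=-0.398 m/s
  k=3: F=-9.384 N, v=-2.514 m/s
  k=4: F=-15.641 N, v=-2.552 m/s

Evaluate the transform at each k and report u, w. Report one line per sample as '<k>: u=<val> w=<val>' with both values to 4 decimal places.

k=0: b·v=0.611×0.406=0.2481; √(2b)=1.1054; u=(0.2481+3.126)/1.1054=3.0522, w=(0.2481−3.126)/1.1054=-2.6034
k=1: b·v=0.611×3.073=1.8776; √(2b)=1.1054; u=(1.8776+37.706)/1.1054=35.8080, w=(1.8776−37.706)/1.1054=-32.4110
k=2: b·v=0.611×(-0.398)=-0.2432; √(2b)=1.1054; u=(-0.2432+(-12.167))/1.1054=-11.2264, w=(-0.2432−(-12.167))/1.1054=10.7865
k=3: b·v=0.611×(-2.514)=-1.5361; √(2b)=1.1054; u=(-1.5361+(-9.384))/1.1054=-9.8785, w=(-1.5361−(-9.384))/1.1054=7.0994
k=4: b·v=0.611×(-2.552)=-1.5593; √(2b)=1.1054; u=(-1.5593+(-15.641))/1.1054=-15.5596, w=(-1.5593−(-15.641))/1.1054=12.7386

0: u=3.0522 w=-2.6034
1: u=35.8080 w=-32.4110
2: u=-11.2264 w=10.7865
3: u=-9.8785 w=7.0994
4: u=-15.5596 w=12.7386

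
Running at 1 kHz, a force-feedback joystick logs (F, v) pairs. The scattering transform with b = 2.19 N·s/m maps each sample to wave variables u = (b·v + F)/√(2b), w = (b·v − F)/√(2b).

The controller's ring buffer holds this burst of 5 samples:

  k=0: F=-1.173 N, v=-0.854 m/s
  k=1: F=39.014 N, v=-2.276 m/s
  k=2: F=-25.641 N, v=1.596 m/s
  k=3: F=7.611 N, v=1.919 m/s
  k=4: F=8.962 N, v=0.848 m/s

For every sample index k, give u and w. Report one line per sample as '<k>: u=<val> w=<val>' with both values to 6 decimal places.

k=0: b·v=2.19×(-0.854)=-1.870260; √(2b)=2.092845; u=(-1.870260+(-1.173))/2.092845=-1.454126, w=(-1.870260−(-1.173))/2.092845=-0.333164
k=1: b·v=2.19×(-2.276)=-4.984440; √(2b)=2.092845; u=(-4.984440+39.014)/2.092845=16.259953, w=(-4.984440−39.014)/2.092845=-21.023268
k=2: b·v=2.19×1.596=3.495240; √(2b)=2.092845; u=(3.495240+(-25.641))/2.092845=-10.581653, w=(3.495240−(-25.641))/2.092845=13.921834
k=3: b·v=2.19×1.919=4.202610; √(2b)=2.092845; u=(4.202610+7.611)/2.092845=5.644761, w=(4.202610−7.611)/2.092845=-1.628592
k=4: b·v=2.19×0.848=1.857120; √(2b)=2.092845; u=(1.857120+8.962)/2.092845=5.169576, w=(1.857120−8.962)/2.092845=-3.394843

0: u=-1.454126 w=-0.333164
1: u=16.259953 w=-21.023268
2: u=-10.581653 w=13.921834
3: u=5.644761 w=-1.628592
4: u=5.169576 w=-3.394843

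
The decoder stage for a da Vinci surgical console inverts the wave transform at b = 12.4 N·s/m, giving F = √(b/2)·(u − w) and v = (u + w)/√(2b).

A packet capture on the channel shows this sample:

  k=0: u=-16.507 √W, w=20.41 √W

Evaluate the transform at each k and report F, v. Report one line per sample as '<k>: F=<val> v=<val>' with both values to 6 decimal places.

k=0: u−w=-36.917000, u+w=3.903000; √(b/2)=2.489980, √(2b)=4.979960; F=2.489980×(-36.917)=-91.922589, v=3.903000/4.979960=0.783741

0: F=-91.922589 v=0.783741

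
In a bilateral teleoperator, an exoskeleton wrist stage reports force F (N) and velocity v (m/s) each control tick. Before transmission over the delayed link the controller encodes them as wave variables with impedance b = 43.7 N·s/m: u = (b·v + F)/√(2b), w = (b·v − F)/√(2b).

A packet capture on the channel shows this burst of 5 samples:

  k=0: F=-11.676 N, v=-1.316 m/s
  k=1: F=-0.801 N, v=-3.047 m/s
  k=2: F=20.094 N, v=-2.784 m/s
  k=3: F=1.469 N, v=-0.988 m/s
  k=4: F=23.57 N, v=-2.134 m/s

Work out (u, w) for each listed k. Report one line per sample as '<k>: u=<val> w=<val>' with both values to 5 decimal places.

k=0: b·v=43.7×(-1.316)=-57.50920; √(2b)=9.34880; u=(-57.50920+(-11.676))/9.34880=-7.40044, w=(-57.50920−(-11.676))/9.34880=-4.90258
k=1: b·v=43.7×(-3.047)=-133.15390; √(2b)=9.34880; u=(-133.15390+(-0.801))/9.34880=-14.32857, w=(-133.15390−(-0.801))/9.34880=-14.15721
k=2: b·v=43.7×(-2.784)=-121.66080; √(2b)=9.34880; u=(-121.66080+20.094)/9.34880=-10.86416, w=(-121.66080−20.094)/9.34880=-15.16289
k=3: b·v=43.7×(-0.988)=-43.17560; √(2b)=9.34880; u=(-43.17560+1.469)/9.34880=-4.46117, w=(-43.17560−1.469)/9.34880=-4.77544
k=4: b·v=43.7×(-2.134)=-93.25580; √(2b)=9.34880; u=(-93.25580+23.57)/9.34880=-7.45399, w=(-93.25580−23.57)/9.34880=-12.49635

0: u=-7.40044 w=-4.90258
1: u=-14.32857 w=-14.15721
2: u=-10.86416 w=-15.16289
3: u=-4.46117 w=-4.77544
4: u=-7.45399 w=-12.49635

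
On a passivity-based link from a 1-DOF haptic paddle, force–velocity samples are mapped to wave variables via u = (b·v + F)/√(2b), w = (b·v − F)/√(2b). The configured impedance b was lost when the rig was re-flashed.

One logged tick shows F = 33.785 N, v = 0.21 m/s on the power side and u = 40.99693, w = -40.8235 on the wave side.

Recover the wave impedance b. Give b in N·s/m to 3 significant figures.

b = 0.341 N·s/m

u + w = 0.1734;  u + w = √(2b)·v, so √(2b) = 0.1734/0.21 = 0.8259.
b = (√(2b))²/2 = 0.6820/2 = 0.3410.
(Check via u − w = 2F/√(2b): u − w = 81.8204, 2F/√(2b) = 81.8180.)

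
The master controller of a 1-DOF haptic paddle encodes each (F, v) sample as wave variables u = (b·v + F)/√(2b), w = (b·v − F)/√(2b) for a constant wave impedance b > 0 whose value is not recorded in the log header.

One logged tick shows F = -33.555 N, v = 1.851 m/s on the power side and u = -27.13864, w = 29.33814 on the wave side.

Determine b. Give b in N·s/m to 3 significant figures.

b = 0.706 N·s/m

u + w = 2.1995;  u + w = √(2b)·v, so √(2b) = 2.1995/1.851 = 1.1883.
b = (√(2b))²/2 = 1.4120/2 = 0.7060.
(Check via u − w = 2F/√(2b): u − w = -56.4768, 2F/√(2b) = -56.4767.)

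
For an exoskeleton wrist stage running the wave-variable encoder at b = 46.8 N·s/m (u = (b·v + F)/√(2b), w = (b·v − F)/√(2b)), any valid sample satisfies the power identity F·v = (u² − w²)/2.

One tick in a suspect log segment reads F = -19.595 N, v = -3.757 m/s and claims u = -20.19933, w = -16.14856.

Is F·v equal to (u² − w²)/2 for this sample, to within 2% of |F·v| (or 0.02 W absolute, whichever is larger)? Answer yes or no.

yes

F·v = (-19.595)×(-3.757) = 73.61841 W.
(u² − w²)/2 = (408.01293 − 260.77599)/2 = 73.61847 W.
|Δ| = 0.00006;  2% of max(1, |F·v|) = 1.47237.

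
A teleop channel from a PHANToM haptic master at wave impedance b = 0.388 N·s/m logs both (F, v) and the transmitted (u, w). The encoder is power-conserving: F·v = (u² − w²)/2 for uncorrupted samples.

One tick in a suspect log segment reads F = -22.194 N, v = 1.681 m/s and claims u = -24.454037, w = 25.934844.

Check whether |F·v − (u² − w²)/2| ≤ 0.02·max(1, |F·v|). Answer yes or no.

F·v = (-22.194)×1.681 = -37.308114 W.
(u² − w²)/2 = (597.999926 − 672.616133)/2 = -37.308104 W.
|Δ| = 0.000010;  2% of max(1, |F·v|) = 0.746162.

yes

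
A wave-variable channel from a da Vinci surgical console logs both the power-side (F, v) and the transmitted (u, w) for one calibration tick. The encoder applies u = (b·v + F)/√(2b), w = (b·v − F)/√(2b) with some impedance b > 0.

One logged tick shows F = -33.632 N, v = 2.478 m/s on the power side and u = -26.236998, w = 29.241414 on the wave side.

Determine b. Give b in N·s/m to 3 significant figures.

b = 0.735 N·s/m

u + w = 3.004416;  u + w = √(2b)·v, so √(2b) = 3.004416/2.478 = 1.212436.
b = (√(2b))²/2 = 1.470001/2 = 0.735000.
(Check via u − w = 2F/√(2b): u − w = -55.478412, 2F/√(2b) = -55.478400.)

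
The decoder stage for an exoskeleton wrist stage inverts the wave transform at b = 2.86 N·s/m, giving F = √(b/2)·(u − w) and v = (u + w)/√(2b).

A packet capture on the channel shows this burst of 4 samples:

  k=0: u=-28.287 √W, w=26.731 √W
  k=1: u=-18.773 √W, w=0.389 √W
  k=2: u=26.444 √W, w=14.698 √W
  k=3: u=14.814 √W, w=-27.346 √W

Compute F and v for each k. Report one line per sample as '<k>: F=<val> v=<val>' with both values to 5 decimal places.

k=0: u−w=-55.01800, u+w=-1.55600; √(b/2)=1.19583, √(2b)=2.39165; F=1.19583×(-55.018)=-65.79196, v=-1.55600/2.39165=-0.65060
k=1: u−w=-19.16200, u+w=-18.38400; √(b/2)=1.19583, √(2b)=2.39165; F=1.19583×(-19.162)=-22.91442, v=-18.38400/2.39165=-7.68674
k=2: u−w=11.74600, u+w=41.14200; √(b/2)=1.19583, √(2b)=2.39165; F=1.19583×11.746=14.04617, v=41.14200/2.39165=17.20233
k=3: u−w=42.16000, u+w=-12.53200; √(b/2)=1.19583, √(2b)=2.39165; F=1.19583×42.16=50.41603, v=-12.53200/2.39165=-5.23989

0: F=-65.79196 v=-0.65060
1: F=-22.91442 v=-7.68674
2: F=14.04617 v=17.20233
3: F=50.41603 v=-5.23989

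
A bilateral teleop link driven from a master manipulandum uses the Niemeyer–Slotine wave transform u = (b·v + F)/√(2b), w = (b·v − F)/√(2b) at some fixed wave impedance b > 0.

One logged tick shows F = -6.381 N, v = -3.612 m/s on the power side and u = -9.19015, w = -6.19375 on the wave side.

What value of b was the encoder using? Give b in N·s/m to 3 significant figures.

b = 9.07 N·s/m

u + w = -15.3839;  u + w = √(2b)·v, so √(2b) = -15.3839/(-3.612) = 4.2591.
b = (√(2b))²/2 = 18.1400/2 = 9.0700.
(Check via u − w = 2F/√(2b): u − w = -2.9964, 2F/√(2b) = -2.9964.)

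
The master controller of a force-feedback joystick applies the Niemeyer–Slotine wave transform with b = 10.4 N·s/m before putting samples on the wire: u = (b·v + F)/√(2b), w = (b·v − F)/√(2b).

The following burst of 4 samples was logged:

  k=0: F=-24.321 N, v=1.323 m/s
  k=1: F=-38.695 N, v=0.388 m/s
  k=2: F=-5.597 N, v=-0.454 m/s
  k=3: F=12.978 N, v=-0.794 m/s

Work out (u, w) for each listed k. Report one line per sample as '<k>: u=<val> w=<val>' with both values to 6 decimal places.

0: u=-2.315828 w=8.349636
1: u=-7.599664 w=9.369216
2: u=-2.262503 w=0.191944
3: u=1.035016 w=-4.656213

k=0: b·v=10.4×1.323=13.759200; √(2b)=4.560702; u=(13.759200+(-24.321))/4.560702=-2.315828, w=(13.759200−(-24.321))/4.560702=8.349636
k=1: b·v=10.4×0.388=4.035200; √(2b)=4.560702; u=(4.035200+(-38.695))/4.560702=-7.599664, w=(4.035200−(-38.695))/4.560702=9.369216
k=2: b·v=10.4×(-0.454)=-4.721600; √(2b)=4.560702; u=(-4.721600+(-5.597))/4.560702=-2.262503, w=(-4.721600−(-5.597))/4.560702=0.191944
k=3: b·v=10.4×(-0.794)=-8.257600; √(2b)=4.560702; u=(-8.257600+12.978)/4.560702=1.035016, w=(-8.257600−12.978)/4.560702=-4.656213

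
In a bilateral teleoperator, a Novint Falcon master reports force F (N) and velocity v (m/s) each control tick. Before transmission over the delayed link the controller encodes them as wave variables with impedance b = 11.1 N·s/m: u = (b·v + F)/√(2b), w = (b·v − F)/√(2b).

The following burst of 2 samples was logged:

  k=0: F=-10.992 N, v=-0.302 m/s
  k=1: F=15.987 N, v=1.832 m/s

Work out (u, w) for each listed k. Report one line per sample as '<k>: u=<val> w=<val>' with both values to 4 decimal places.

0: u=-3.0444 w=1.6215
1: u=7.7090 w=0.9229

k=0: b·v=11.1×(-0.302)=-3.3522; √(2b)=4.7117; u=(-3.3522+(-10.992))/4.7117=-3.0444, w=(-3.3522−(-10.992))/4.7117=1.6215
k=1: b·v=11.1×1.832=20.3352; √(2b)=4.7117; u=(20.3352+15.987)/4.7117=7.7090, w=(20.3352−15.987)/4.7117=0.9229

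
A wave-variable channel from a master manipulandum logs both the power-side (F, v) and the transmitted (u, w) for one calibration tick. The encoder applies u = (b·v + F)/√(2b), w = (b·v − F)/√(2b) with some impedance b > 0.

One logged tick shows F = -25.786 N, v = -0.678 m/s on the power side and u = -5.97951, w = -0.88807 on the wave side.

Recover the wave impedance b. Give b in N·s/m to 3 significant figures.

b = 51.3 N·s/m

u + w = -6.86758;  u + w = √(2b)·v, so √(2b) = -6.86758/(-0.678) = 10.12917.
b = (√(2b))²/2 = 102.60017/2 = 51.30008.
(Check via u − w = 2F/√(2b): u − w = -5.09144, 2F/√(2b) = -5.09143.)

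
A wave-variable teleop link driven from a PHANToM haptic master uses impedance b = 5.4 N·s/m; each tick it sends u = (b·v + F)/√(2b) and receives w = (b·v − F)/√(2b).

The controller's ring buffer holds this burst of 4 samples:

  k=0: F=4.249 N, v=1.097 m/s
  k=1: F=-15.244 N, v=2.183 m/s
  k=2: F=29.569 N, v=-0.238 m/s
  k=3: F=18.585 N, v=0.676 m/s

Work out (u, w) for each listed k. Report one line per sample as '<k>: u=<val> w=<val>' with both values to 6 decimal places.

0: u=3.095484 w=0.509625
1: u=-1.051566 w=8.225637
2: u=8.606486 w=-9.388634
3: u=6.766017 w=-4.544454

k=0: b·v=5.4×1.097=5.923800; √(2b)=3.286335; u=(5.923800+4.249)/3.286335=3.095484, w=(5.923800−4.249)/3.286335=0.509625
k=1: b·v=5.4×2.183=11.788200; √(2b)=3.286335; u=(11.788200+(-15.244))/3.286335=-1.051566, w=(11.788200−(-15.244))/3.286335=8.225637
k=2: b·v=5.4×(-0.238)=-1.285200; √(2b)=3.286335; u=(-1.285200+29.569)/3.286335=8.606486, w=(-1.285200−29.569)/3.286335=-9.388634
k=3: b·v=5.4×0.676=3.650400; √(2b)=3.286335; u=(3.650400+18.585)/3.286335=6.766017, w=(3.650400−18.585)/3.286335=-4.544454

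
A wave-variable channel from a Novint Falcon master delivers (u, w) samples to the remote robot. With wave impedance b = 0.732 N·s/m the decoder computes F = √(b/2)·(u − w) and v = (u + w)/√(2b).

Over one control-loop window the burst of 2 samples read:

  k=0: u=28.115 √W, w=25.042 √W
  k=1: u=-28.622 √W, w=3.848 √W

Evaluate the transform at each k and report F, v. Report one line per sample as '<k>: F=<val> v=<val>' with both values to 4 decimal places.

k=0: u−w=3.0730, u+w=53.1570; √(b/2)=0.6050, √(2b)=1.2100; F=0.6050×3.073=1.8591, v=53.1570/1.2100=43.9329
k=1: u−w=-32.4700, u+w=-24.7740; √(b/2)=0.6050, √(2b)=1.2100; F=0.6050×(-32.47)=-19.6437, v=-24.7740/1.2100=-20.4751

0: F=1.8591 v=43.9329
1: F=-19.6437 v=-20.4751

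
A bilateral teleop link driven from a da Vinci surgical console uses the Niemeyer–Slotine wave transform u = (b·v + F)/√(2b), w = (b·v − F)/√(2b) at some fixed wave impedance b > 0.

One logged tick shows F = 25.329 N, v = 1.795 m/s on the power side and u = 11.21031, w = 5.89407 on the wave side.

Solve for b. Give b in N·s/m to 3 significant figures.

b = 45.4 N·s/m

u + w = 17.10438;  u + w = √(2b)·v, so √(2b) = 17.10438/1.795 = 9.52890.
b = (√(2b))²/2 = 90.79998/2 = 45.39999.
(Check via u − w = 2F/√(2b): u − w = 5.31624, 2F/√(2b) = 5.31625.)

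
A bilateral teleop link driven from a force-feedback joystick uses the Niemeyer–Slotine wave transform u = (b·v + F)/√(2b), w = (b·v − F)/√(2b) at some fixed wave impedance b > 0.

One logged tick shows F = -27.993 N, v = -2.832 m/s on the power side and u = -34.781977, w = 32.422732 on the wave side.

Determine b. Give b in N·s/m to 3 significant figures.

u + w = -2.359245;  u + w = √(2b)·v, so √(2b) = -2.359245/(-2.832) = 0.833067.
b = (√(2b))²/2 = 0.694000/2 = 0.347000.
(Check via u − w = 2F/√(2b): u − w = -67.204709, 2F/√(2b) = -67.204700.)

b = 0.347 N·s/m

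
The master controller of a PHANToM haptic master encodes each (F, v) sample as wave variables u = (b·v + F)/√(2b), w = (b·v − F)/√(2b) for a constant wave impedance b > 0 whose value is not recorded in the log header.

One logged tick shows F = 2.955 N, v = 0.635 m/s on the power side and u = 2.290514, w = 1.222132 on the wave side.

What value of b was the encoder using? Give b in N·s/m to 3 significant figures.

b = 15.3 N·s/m

u + w = 3.512646;  u + w = √(2b)·v, so √(2b) = 3.512646/0.635 = 5.531726.
b = (√(2b))²/2 = 30.599992/2 = 15.299996.
(Check via u − w = 2F/√(2b): u − w = 1.068382, 2F/√(2b) = 1.068383.)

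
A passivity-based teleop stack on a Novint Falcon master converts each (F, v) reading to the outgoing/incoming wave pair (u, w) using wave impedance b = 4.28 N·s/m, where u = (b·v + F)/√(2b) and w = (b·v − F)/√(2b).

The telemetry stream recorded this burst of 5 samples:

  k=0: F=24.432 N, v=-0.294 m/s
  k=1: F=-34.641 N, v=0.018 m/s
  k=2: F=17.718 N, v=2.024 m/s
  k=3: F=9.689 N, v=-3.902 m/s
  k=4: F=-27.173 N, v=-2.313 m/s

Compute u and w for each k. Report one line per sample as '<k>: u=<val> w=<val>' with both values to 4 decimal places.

k=0: b·v=4.28×(-0.294)=-1.2583; √(2b)=2.9257; u=(-1.2583+24.432)/2.9257=7.9206, w=(-1.2583−24.432)/2.9257=-8.7808
k=1: b·v=4.28×0.018=0.0770; √(2b)=2.9257; u=(0.0770+(-34.641))/2.9257=-11.8137, w=(0.0770−(-34.641))/2.9257=11.8664
k=2: b·v=4.28×2.024=8.6627; √(2b)=2.9257; u=(8.6627+17.718)/2.9257=9.0167, w=(8.6627−17.718)/2.9257=-3.0950
k=3: b·v=4.28×(-3.902)=-16.7006; √(2b)=2.9257; u=(-16.7006+9.689)/2.9257=-2.3965, w=(-16.7006−9.689)/2.9257=-9.0198
k=4: b·v=4.28×(-2.313)=-9.8996; √(2b)=2.9257; u=(-9.8996+(-27.173))/2.9257=-12.6712, w=(-9.8996−(-27.173))/2.9257=5.9039

0: u=7.9206 w=-8.7808
1: u=-11.8137 w=11.8664
2: u=9.0167 w=-3.0950
3: u=-2.3965 w=-9.0198
4: u=-12.6712 w=5.9039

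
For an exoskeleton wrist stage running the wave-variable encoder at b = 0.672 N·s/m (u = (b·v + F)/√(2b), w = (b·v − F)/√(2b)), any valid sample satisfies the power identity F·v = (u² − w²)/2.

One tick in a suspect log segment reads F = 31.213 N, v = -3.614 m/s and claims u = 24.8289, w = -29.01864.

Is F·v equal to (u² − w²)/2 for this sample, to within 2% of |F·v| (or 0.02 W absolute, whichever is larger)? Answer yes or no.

yes

F·v = 31.213×(-3.614) = -112.80378 W.
(u² − w²)/2 = (616.47428 − 842.08147)/2 = -112.80360 W.
|Δ| = 0.00019;  2% of max(1, |F·v|) = 2.25608.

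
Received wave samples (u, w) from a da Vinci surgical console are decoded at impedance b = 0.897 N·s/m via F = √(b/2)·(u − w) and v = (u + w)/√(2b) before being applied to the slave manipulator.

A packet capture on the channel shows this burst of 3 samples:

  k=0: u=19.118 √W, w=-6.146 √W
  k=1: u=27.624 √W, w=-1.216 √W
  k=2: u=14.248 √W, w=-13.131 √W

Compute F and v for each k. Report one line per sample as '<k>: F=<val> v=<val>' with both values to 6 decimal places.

0: F=16.919337 v=9.684913
1: F=19.314189 v=19.716249
2: F=18.335755 v=0.833954

k=0: u−w=25.264000, u+w=12.972000; √(b/2)=0.669701, √(2b)=1.339403; F=0.669701×25.264=16.919337, v=12.972000/1.339403=9.684913
k=1: u−w=28.840000, u+w=26.408000; √(b/2)=0.669701, √(2b)=1.339403; F=0.669701×28.84=19.314189, v=26.408000/1.339403=19.716249
k=2: u−w=27.379000, u+w=1.117000; √(b/2)=0.669701, √(2b)=1.339403; F=0.669701×27.379=18.335755, v=1.117000/1.339403=0.833954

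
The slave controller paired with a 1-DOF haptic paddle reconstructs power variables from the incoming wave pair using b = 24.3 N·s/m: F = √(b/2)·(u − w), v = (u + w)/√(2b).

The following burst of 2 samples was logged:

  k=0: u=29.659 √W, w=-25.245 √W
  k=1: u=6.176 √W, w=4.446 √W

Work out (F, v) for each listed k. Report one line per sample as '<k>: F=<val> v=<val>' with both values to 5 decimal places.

0: F=191.37805 v=0.63316
1: F=6.03024 v=1.52366

k=0: u−w=54.90400, u+w=4.41400; √(b/2)=3.48569, √(2b)=6.97137; F=3.48569×54.904=191.37805, v=4.41400/6.97137=0.63316
k=1: u−w=1.73000, u+w=10.62200; √(b/2)=3.48569, √(2b)=6.97137; F=3.48569×1.73=6.03024, v=10.62200/6.97137=1.52366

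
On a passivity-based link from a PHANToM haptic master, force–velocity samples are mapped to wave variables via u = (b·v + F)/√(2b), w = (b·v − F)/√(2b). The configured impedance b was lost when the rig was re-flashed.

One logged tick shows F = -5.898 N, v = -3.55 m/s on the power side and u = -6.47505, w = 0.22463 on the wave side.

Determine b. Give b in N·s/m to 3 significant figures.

b = 1.55 N·s/m

u + w = -6.2504;  u + w = √(2b)·v, so √(2b) = -6.2504/(-3.55) = 1.7607.
b = (√(2b))²/2 = 3.1000/2 = 1.5500.
(Check via u − w = 2F/√(2b): u − w = -6.6997, 2F/√(2b) = -6.6997.)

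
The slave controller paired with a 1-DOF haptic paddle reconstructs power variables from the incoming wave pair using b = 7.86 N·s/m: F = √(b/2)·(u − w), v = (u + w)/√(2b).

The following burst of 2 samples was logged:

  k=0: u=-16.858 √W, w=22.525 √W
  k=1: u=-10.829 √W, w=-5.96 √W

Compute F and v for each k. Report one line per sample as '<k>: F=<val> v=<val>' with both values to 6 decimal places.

k=0: u−w=-39.383000, u+w=5.667000; √(b/2)=1.982423, √(2b)=3.964846; F=1.982423×(-39.383)=-78.073756, v=5.667000/3.964846=1.429312
k=1: u−w=-4.869000, u+w=-16.789000; √(b/2)=1.982423, √(2b)=3.964846; F=1.982423×(-4.869)=-9.652416, v=-16.789000/3.964846=-4.234465

0: F=-78.073756 v=1.429312
1: F=-9.652416 v=-4.234465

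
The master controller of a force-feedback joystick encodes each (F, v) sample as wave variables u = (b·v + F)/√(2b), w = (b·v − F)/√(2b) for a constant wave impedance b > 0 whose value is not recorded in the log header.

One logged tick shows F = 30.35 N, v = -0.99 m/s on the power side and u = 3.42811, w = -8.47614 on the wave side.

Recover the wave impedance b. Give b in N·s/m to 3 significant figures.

u + w = -5.0480;  u + w = √(2b)·v, so √(2b) = -5.0480/(-0.99) = 5.0990.
b = (√(2b))²/2 = 26.0000/2 = 13.0000.
(Check via u − w = 2F/√(2b): u − w = 11.9042, 2F/√(2b) = 11.9042.)

b = 13 N·s/m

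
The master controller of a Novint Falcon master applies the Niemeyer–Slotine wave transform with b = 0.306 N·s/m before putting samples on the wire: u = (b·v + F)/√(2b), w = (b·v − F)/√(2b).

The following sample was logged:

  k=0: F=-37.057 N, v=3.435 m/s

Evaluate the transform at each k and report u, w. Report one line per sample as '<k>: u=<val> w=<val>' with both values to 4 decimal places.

0: u=-46.0254 w=48.7126

k=0: b·v=0.306×3.435=1.0511; √(2b)=0.7823; u=(1.0511+(-37.057))/0.7823=-46.0254, w=(1.0511−(-37.057))/0.7823=48.7126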